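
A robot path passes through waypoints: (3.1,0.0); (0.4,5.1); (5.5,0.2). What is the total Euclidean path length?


Segment lengths:
  seg1 = sqrt((-2.7)^2 + (5.1)^2) = 5.7706
  seg2 = sqrt((5.1)^2 + (-4.9)^2) = 7.0725
Total = 12.8431


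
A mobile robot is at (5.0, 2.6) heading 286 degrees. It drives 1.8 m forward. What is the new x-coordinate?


x_new = x0 + d*cos(theta)
= 5.0 + 1.8*cos(286)
= 5.0 + 0.4961
= 5.4961


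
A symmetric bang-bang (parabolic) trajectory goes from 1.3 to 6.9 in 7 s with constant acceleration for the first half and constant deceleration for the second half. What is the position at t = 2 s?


Symmetric rest-to-rest: each phase covers (pf-p0)/2 in time T/2. 0.5*a*(T/2)^2 = (pf-p0)/2 => a = 4*(pf-p0)/T^2
a = 4*(6.9-1.3)/7^2 = 0.4571
t = 2 is in the acceleration phase (t <= T/2).
p = p0 + 0.5*a*t^2 = 1.3 + 0.5*0.4571*2^2
= 2.2143


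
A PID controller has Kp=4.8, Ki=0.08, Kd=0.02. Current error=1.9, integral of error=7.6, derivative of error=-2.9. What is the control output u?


u = Kp*e + Ki*int(e) + Kd*de/dt
= 4.8*1.9 + 0.08*7.6 + 0.02*(-2.9)
= 9.12 + 0.608 + -0.058
= 9.67


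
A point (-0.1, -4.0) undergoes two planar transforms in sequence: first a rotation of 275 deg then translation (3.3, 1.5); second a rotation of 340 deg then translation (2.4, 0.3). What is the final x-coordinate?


After transform 1:
x1 = cos(275)*-0.1 - sin(275)*-4.0 + 3.3 = -0.6935
y1 = sin(275)*-0.1 + cos(275)*-4.0 + 1.5 = 1.251
After transform 2:
x2 = cos(340)*-0.6935 - sin(340)*1.251 + 2.4
= 2.1762


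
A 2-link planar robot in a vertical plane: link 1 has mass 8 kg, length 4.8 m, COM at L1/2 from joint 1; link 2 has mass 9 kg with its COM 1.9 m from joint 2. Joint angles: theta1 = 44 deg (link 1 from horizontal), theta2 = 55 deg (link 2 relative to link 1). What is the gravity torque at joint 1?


Horizontal distance from joint 1 to link-1 COM:
  x_c1 = (L1/2)*cos(t1) = 2.4 * 0.7193 = 1.7264 m
Horizontal distance from joint 1 to link-2 COM:
  x_c2 = L1*cos(t1) + Lc2*cos(t1+t2)
       = 4.8*0.7193 + 1.9*-0.1564 = 3.1556 m
tau1 = m1*g*x_c1 + m2*g*x_c2
     = 8*9.81*1.7264 + 9*9.81*3.1556
     = 135.4891 + 278.6084
     = 414.0975 Nm


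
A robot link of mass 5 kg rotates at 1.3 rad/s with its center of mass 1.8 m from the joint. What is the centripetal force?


F = m * omega^2 * r
= 5 * 1.3^2 * 1.8
= 5 * 1.69 * 1.8
= 15.21 N


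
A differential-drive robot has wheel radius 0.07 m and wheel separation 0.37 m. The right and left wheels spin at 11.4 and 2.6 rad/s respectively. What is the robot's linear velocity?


vR = r*wR = 0.07*11.4 = 0.798 m/s
vL = r*wL = 0.07*2.6 = 0.182 m/s
v = (vR+vL)/2 = 0.49 m/s
omega = (vR-vL)/L = 1.6649 rad/s
linear velocity = 0.49 m/s


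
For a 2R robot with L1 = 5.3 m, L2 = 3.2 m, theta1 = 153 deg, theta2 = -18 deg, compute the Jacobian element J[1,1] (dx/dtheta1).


J[1,1] = -L1*sin(t1) - L2*sin(t1+t2)
= -5.3*sin(153) - 3.2*sin(135)
= -4.6689


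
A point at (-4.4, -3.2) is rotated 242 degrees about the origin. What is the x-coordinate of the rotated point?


x' = x*cos(theta) - y*sin(theta)
cos(242 deg) = -0.4695, sin(242 deg) = -0.8829
x' = -4.4 * -0.4695 - -3.2 * -0.8829
= 2.0657 - 2.8254
= -0.7598


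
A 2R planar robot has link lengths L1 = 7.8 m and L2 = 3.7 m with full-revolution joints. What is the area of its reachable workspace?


r_max = L1 + L2 = 11.5 m
r_min = |L1 - L2| = 4.1 m
Area = pi*(r_max^2 - r_min^2)
= pi*(132.25 - 16.81)
= pi * 115.44
= 362.6655 m^2


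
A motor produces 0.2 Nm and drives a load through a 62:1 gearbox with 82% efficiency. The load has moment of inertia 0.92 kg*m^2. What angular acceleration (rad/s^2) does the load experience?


tau_out = tau_motor * N * eta
= 0.2 * 62 * 0.82 = 10.168 Nm
alpha = tau_out / I = 10.168 / 0.92
= 11.0522 rad/s^2


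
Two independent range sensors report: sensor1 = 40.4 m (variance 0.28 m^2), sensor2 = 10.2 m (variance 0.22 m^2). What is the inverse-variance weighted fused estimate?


w1 = (1/var1) / (1/var1 + 1/var2)
   = 3.5714 / (3.5714 + 4.5455) = 0.44
w2 = 1 - w1 = 0.56
fused = w1*s1 + w2*s2 = 17.776 + 5.712
= 23.488 m


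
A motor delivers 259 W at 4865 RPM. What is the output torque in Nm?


omega = 4865 * 2*pi/60 = 509.4616 rad/s
tau = P / omega = 259 / 509.4616
= 0.5084 Nm


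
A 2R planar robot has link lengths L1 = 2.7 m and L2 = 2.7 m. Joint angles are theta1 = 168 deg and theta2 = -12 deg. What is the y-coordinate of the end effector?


Convert angles to radians: theta1 = 2.9322, theta2 = -0.2094
y = L1*sin(theta1) + L2*sin(theta1+theta2)
y = 0.5614 + 1.0982
y = 1.6596


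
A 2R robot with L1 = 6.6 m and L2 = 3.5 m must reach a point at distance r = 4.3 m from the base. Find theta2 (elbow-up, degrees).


cos(theta2) = (r^2 - L1^2 - L2^2) / (2*L1*L2)
cos(theta2) = (18.49 - 43.56 - 12.25) / 46.2
cos(theta2) = -0.807792
theta2 = 143.8808 degrees


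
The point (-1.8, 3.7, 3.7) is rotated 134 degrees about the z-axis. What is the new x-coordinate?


Rotation about z-axis: x' = x*cos(theta) - y*sin(theta)
= -1.8 * -0.6947 - 3.7 * 0.7193
= -1.4112


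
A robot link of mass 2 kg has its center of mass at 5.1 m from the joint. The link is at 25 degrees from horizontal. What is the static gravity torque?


tau = m*g*L*cos(angle)
= 2 * 9.81 * 5.1 * cos(25 deg)
= 2 * 9.81 * 5.1 * 0.9063
= 90.687 Nm


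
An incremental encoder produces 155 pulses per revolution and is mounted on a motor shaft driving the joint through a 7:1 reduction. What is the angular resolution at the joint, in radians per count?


counts per rev = 155
effective counts at joint = 155 * 7 = 1085
resolution = 2*pi / 1085
= 0.0058 rad/count


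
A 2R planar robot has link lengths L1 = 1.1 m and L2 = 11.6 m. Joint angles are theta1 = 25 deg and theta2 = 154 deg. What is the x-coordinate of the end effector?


Convert angles to radians: theta1 = 0.4363, theta2 = 2.6878
x = L1*cos(theta1) + L2*cos(theta1+theta2)
x = 0.9969 + -11.5982
x = -10.6013


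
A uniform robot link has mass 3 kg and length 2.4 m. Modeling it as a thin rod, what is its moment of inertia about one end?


I = (1/3) * m * L^2
= (1/3) * 3 * 2.4^2
= 0.333333 * 3 * 5.76
= 5.76 kg*m^2


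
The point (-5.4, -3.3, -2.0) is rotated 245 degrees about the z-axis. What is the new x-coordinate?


Rotation about z-axis: x' = x*cos(theta) - y*sin(theta)
= -5.4 * -0.4226 - -3.3 * -0.9063
= -0.7087


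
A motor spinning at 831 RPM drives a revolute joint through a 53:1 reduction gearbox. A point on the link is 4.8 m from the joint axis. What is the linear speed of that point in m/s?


omega_motor = 831 * 2*pi/60 = 87.0221 rad/s
omega_joint = omega_motor / 53 = 1.6419 rad/s
v = omega_joint * r = 1.6419 * 4.8
= 7.8812 m/s


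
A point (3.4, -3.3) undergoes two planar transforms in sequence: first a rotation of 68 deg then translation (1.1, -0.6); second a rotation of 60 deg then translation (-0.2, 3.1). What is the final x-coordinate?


After transform 1:
x1 = cos(68)*3.4 - sin(68)*-3.3 + 1.1 = 5.4334
y1 = sin(68)*3.4 + cos(68)*-3.3 + -0.6 = 1.3162
After transform 2:
x2 = cos(60)*5.4334 - sin(60)*1.3162 + -0.2
= 1.3768


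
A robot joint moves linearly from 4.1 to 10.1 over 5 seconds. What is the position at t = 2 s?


s = t/T = 2/5 = 0.4
p(t) = p0 + (pf-p0)*s
= 4.1 + (10.1 - 4.1) * 0.4
= 6.5


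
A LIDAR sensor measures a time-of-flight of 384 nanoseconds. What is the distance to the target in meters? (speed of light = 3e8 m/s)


tof = 384 ns = 3.84e-07 s
dist = c * tof / 2
= 3e8 * 3.84e-07 / 2
= 57.6 m


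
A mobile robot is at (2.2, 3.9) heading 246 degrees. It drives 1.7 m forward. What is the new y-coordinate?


y_new = y0 + d*sin(theta)
= 3.9 + 1.7*sin(246)
= 3.9 + -1.553
= 2.347


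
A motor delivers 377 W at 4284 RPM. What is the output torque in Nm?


omega = 4284 * 2*pi/60 = 448.6194 rad/s
tau = P / omega = 377 / 448.6194
= 0.8404 Nm


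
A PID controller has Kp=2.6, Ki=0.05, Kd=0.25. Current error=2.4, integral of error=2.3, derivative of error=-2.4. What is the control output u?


u = Kp*e + Ki*int(e) + Kd*de/dt
= 2.6*2.4 + 0.05*2.3 + 0.25*(-2.4)
= 6.24 + 0.115 + -0.6
= 5.755


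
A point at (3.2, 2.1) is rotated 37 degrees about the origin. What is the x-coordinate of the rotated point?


x' = x*cos(theta) - y*sin(theta)
cos(37 deg) = 0.7986, sin(37 deg) = 0.6018
x' = 3.2 * 0.7986 - 2.1 * 0.6018
= 2.5556 - 1.2638
= 1.2918


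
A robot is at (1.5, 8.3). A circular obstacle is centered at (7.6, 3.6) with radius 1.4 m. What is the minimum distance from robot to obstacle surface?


center_dist = sqrt((1.5-7.6)^2 + (8.3-3.6)^2)
= sqrt(37.21 + 22.09)
= 7.7006
min_dist = center_dist - radius = 7.7006 - 1.4 = 6.3006 m


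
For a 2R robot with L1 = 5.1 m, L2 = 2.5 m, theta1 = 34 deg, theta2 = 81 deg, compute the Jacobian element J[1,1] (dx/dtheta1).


J[1,1] = -L1*sin(t1) - L2*sin(t1+t2)
= -5.1*sin(34) - 2.5*sin(115)
= -5.1177


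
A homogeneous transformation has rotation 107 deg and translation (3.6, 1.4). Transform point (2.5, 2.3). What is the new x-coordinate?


x' = cos(theta)*px - sin(theta)*py + tx
= -0.2924*2.5 - 0.9563*2.3 + 3.6
= 0.6696


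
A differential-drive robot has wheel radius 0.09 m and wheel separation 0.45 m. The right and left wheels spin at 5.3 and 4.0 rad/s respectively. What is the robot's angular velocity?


vR = r*wR = 0.09*5.3 = 0.477 m/s
vL = r*wL = 0.09*4.0 = 0.36 m/s
v = (vR+vL)/2 = 0.4185 m/s
omega = (vR-vL)/L = 0.26 rad/s
angular velocity = 0.26 rad/s


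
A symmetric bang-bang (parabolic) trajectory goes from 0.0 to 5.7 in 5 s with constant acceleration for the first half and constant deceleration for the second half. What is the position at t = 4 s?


Symmetric rest-to-rest: each phase covers (pf-p0)/2 in time T/2. 0.5*a*(T/2)^2 = (pf-p0)/2 => a = 4*(pf-p0)/T^2
a = 4*(5.7-0.0)/5^2 = 0.912
t = 4 is in the deceleration phase (t > T/2).
p = pf - 0.5*a*(T-t)^2 = 5.7 - 0.5*0.912*1^2
= 5.244


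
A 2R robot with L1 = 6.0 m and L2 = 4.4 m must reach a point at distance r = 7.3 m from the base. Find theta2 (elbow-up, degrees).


cos(theta2) = (r^2 - L1^2 - L2^2) / (2*L1*L2)
cos(theta2) = (53.29 - 36.0 - 19.36) / 52.8
cos(theta2) = -0.039205
theta2 = 92.2468 degrees


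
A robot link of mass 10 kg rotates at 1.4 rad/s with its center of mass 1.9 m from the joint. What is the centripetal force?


F = m * omega^2 * r
= 10 * 1.4^2 * 1.9
= 10 * 1.96 * 1.9
= 37.24 N


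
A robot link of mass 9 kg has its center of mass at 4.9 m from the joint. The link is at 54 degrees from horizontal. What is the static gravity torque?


tau = m*g*L*cos(angle)
= 9 * 9.81 * 4.9 * cos(54 deg)
= 9 * 9.81 * 4.9 * 0.5878
= 254.2882 Nm


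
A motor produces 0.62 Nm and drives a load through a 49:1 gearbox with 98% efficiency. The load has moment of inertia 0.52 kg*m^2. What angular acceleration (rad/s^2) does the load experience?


tau_out = tau_motor * N * eta
= 0.62 * 49 * 0.98 = 29.7724 Nm
alpha = tau_out / I = 29.7724 / 0.52
= 57.2546 rad/s^2


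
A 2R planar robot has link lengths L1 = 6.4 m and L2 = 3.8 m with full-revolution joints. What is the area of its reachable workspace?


r_max = L1 + L2 = 10.2 m
r_min = |L1 - L2| = 2.6 m
Area = pi*(r_max^2 - r_min^2)
= pi*(104.04 - 6.76)
= pi * 97.28
= 305.6141 m^2


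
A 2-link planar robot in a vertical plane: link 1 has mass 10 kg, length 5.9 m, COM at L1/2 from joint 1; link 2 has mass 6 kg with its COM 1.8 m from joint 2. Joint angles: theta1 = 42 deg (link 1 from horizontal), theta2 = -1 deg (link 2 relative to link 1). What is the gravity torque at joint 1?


Horizontal distance from joint 1 to link-1 COM:
  x_c1 = (L1/2)*cos(t1) = 2.95 * 0.7431 = 2.1923 m
Horizontal distance from joint 1 to link-2 COM:
  x_c2 = L1*cos(t1) + Lc2*cos(t1+t2)
       = 5.9*0.7431 + 1.8*0.7547 = 5.743 m
tau1 = m1*g*x_c1 + m2*g*x_c2
     = 10*9.81*2.1923 + 6*9.81*5.743
     = 215.0624 + 338.0348
     = 553.0972 Nm


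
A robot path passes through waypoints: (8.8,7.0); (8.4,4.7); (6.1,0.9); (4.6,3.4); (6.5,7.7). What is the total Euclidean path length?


Segment lengths:
  seg1 = sqrt((-0.4)^2 + (-2.3)^2) = 2.3345
  seg2 = sqrt((-2.3)^2 + (-3.8)^2) = 4.4418
  seg3 = sqrt((-1.5)^2 + (2.5)^2) = 2.9155
  seg4 = sqrt((1.9)^2 + (4.3)^2) = 4.7011
Total = 14.3929


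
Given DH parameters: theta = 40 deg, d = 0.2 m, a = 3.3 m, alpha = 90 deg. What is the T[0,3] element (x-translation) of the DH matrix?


T[0,3] = a * cos(theta)
= 3.3 * cos(40 deg)
= 3.3 * 0.766
= 2.5279


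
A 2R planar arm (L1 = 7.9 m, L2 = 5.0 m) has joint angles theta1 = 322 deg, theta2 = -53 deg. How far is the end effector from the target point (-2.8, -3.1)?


End effector via forward kinematics:
x = L1*cos(t1) + L2*cos(t1+t2) = 6.138
y = L1*sin(t1) + L2*sin(t1+t2) = -9.863
Distance to target:
d = sqrt((-2.8 - 6.138)^2 + (-3.1 - -9.863)^2)
= sqrt(79.8883 + 45.7377)
= 11.2083 m


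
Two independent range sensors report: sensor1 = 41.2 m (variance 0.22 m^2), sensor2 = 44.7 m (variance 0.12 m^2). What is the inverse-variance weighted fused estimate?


w1 = (1/var1) / (1/var1 + 1/var2)
   = 4.5455 / (4.5455 + 8.3333) = 0.3529
w2 = 1 - w1 = 0.6471
fused = w1*s1 + w2*s2 = 14.5412 + 28.9235
= 43.4647 m


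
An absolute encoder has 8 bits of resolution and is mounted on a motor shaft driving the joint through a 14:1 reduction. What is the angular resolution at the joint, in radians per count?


counts = 2^8 = 256
effective counts at joint = 256 * 14 = 3584
resolution = 2*pi / 3584
= 0.0018 rad/count


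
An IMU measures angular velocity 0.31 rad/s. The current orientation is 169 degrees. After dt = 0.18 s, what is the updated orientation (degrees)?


delta_theta = w * dt = 0.31 * 0.18 = 0.0558 rad
= 3.1971 deg
theta_new = 169 + 3.1971 = 172.1971 deg


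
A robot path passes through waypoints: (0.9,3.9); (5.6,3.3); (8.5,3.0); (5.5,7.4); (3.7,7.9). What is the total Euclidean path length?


Segment lengths:
  seg1 = sqrt((4.7)^2 + (-0.6)^2) = 4.7381
  seg2 = sqrt((2.9)^2 + (-0.3)^2) = 2.9155
  seg3 = sqrt((-3.0)^2 + (4.4)^2) = 5.3254
  seg4 = sqrt((-1.8)^2 + (0.5)^2) = 1.8682
Total = 14.8472


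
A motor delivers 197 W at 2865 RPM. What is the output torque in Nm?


omega = 2865 * 2*pi/60 = 300.0221 rad/s
tau = P / omega = 197 / 300.0221
= 0.6566 Nm


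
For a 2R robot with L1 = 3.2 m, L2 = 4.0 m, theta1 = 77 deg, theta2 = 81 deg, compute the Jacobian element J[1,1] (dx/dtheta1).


J[1,1] = -L1*sin(t1) - L2*sin(t1+t2)
= -3.2*sin(77) - 4.0*sin(158)
= -4.6164


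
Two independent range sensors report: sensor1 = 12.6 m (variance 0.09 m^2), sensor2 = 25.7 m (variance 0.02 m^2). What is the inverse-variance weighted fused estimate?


w1 = (1/var1) / (1/var1 + 1/var2)
   = 11.1111 / (11.1111 + 50.0) = 0.1818
w2 = 1 - w1 = 0.8182
fused = w1*s1 + w2*s2 = 2.2909 + 21.0273
= 23.3182 m


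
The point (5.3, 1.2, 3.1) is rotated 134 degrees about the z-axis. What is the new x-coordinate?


Rotation about z-axis: x' = x*cos(theta) - y*sin(theta)
= 5.3 * -0.6947 - 1.2 * 0.7193
= -4.5449


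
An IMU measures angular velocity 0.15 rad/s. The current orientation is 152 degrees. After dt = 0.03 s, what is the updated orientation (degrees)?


delta_theta = w * dt = 0.15 * 0.03 = 0.0045 rad
= 0.2578 deg
theta_new = 152 + 0.2578 = 152.2578 deg


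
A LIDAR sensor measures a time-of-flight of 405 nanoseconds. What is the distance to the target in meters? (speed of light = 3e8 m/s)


tof = 405 ns = 4.05e-07 s
dist = c * tof / 2
= 3e8 * 4.05e-07 / 2
= 60.75 m


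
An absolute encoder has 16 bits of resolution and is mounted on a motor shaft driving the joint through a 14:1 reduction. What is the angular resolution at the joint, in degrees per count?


counts = 2^16 = 65536
effective counts at joint = 65536 * 14 = 917504
resolution = 360 / 917504
= 3.9237e-04 deg/count


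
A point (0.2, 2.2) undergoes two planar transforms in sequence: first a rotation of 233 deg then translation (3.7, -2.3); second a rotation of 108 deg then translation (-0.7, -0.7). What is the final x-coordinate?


After transform 1:
x1 = cos(233)*0.2 - sin(233)*2.2 + 3.7 = 5.3366
y1 = sin(233)*0.2 + cos(233)*2.2 + -2.3 = -3.7837
After transform 2:
x2 = cos(108)*5.3366 - sin(108)*-3.7837 + -0.7
= 1.2494


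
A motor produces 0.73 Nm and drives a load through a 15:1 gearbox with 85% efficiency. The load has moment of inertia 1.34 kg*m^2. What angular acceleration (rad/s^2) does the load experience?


tau_out = tau_motor * N * eta
= 0.73 * 15 * 0.85 = 9.3075 Nm
alpha = tau_out / I = 9.3075 / 1.34
= 6.9459 rad/s^2


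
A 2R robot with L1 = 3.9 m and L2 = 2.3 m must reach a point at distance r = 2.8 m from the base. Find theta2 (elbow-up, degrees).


cos(theta2) = (r^2 - L1^2 - L2^2) / (2*L1*L2)
cos(theta2) = (7.84 - 15.21 - 5.29) / 17.94
cos(theta2) = -0.705686
theta2 = 134.885 degrees


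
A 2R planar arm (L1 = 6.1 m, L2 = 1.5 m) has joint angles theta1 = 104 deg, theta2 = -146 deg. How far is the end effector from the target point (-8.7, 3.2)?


End effector via forward kinematics:
x = L1*cos(t1) + L2*cos(t1+t2) = -0.361
y = L1*sin(t1) + L2*sin(t1+t2) = 4.9151
Distance to target:
d = sqrt((-8.7 - -0.361)^2 + (3.2 - 4.9151)^2)
= sqrt(69.5388 + 2.9416)
= 8.5135 m


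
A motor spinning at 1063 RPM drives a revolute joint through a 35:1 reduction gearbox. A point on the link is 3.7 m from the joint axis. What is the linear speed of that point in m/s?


omega_motor = 1063 * 2*pi/60 = 111.3171 rad/s
omega_joint = omega_motor / 35 = 3.1805 rad/s
v = omega_joint * r = 3.1805 * 3.7
= 11.7678 m/s


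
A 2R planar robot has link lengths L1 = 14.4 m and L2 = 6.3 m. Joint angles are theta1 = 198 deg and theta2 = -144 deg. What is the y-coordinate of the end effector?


Convert angles to radians: theta1 = 3.4558, theta2 = -2.5133
y = L1*sin(theta1) + L2*sin(theta1+theta2)
y = -4.4498 + 5.0968
y = 0.647


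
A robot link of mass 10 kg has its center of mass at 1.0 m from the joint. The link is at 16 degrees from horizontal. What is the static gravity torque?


tau = m*g*L*cos(angle)
= 10 * 9.81 * 1.0 * cos(16 deg)
= 10 * 9.81 * 1.0 * 0.9613
= 94.2998 Nm


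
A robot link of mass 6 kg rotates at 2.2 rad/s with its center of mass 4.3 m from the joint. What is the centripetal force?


F = m * omega^2 * r
= 6 * 2.2^2 * 4.3
= 6 * 4.84 * 4.3
= 124.872 N


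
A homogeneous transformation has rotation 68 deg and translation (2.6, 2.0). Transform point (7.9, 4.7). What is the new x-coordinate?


x' = cos(theta)*px - sin(theta)*py + tx
= 0.3746*7.9 - 0.9272*4.7 + 2.6
= 1.2016


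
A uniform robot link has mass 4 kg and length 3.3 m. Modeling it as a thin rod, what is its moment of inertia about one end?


I = (1/3) * m * L^2
= (1/3) * 4 * 3.3^2
= 0.333333 * 4 * 10.89
= 14.52 kg*m^2


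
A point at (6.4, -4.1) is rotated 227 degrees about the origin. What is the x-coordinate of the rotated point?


x' = x*cos(theta) - y*sin(theta)
cos(227 deg) = -0.682, sin(227 deg) = -0.7314
x' = 6.4 * -0.682 - -4.1 * -0.7314
= -4.3648 - 2.9986
= -7.3633


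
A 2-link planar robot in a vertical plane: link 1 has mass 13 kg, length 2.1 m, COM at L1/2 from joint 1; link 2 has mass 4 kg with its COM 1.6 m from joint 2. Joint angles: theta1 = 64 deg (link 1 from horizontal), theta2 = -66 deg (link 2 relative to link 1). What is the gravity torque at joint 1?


Horizontal distance from joint 1 to link-1 COM:
  x_c1 = (L1/2)*cos(t1) = 1.05 * 0.4384 = 0.4603 m
Horizontal distance from joint 1 to link-2 COM:
  x_c2 = L1*cos(t1) + Lc2*cos(t1+t2)
       = 2.1*0.4384 + 1.6*0.9994 = 2.5196 m
tau1 = m1*g*x_c1 + m2*g*x_c2
     = 13*9.81*0.4603 + 4*9.81*2.5196
     = 58.7007 + 98.8693
     = 157.57 Nm


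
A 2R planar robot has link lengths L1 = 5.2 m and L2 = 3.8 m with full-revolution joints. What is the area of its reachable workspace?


r_max = L1 + L2 = 9.0 m
r_min = |L1 - L2| = 1.4 m
Area = pi*(r_max^2 - r_min^2)
= pi*(81.0 - 1.96)
= pi * 79.04
= 248.3115 m^2


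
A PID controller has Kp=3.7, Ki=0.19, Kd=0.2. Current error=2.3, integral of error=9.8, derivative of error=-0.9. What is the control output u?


u = Kp*e + Ki*int(e) + Kd*de/dt
= 3.7*2.3 + 0.19*9.8 + 0.2*(-0.9)
= 8.51 + 1.862 + -0.18
= 10.192


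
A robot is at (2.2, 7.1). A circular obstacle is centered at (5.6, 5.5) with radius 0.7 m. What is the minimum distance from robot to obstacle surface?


center_dist = sqrt((2.2-5.6)^2 + (7.1-5.5)^2)
= sqrt(11.56 + 2.56)
= 3.7577
min_dist = center_dist - radius = 3.7577 - 0.7 = 3.0577 m


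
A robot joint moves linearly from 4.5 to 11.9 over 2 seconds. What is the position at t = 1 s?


s = t/T = 1/2 = 0.5
p(t) = p0 + (pf-p0)*s
= 4.5 + (11.9 - 4.5) * 0.5
= 8.2


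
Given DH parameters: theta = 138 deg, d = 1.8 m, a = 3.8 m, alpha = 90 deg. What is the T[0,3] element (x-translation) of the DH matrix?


T[0,3] = a * cos(theta)
= 3.8 * cos(138 deg)
= 3.8 * -0.7431
= -2.824


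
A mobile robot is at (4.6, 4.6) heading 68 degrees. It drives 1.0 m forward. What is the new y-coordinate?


y_new = y0 + d*sin(theta)
= 4.6 + 1.0*sin(68)
= 4.6 + 0.9272
= 5.5272


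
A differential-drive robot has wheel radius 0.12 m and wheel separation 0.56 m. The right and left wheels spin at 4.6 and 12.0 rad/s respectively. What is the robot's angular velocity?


vR = r*wR = 0.12*4.6 = 0.552 m/s
vL = r*wL = 0.12*12.0 = 1.44 m/s
v = (vR+vL)/2 = 0.996 m/s
omega = (vR-vL)/L = -1.5857 rad/s
angular velocity = -1.5857 rad/s


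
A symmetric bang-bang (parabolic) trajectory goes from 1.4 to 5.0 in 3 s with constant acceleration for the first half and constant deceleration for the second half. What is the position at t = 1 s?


Symmetric rest-to-rest: each phase covers (pf-p0)/2 in time T/2. 0.5*a*(T/2)^2 = (pf-p0)/2 => a = 4*(pf-p0)/T^2
a = 4*(5.0-1.4)/3^2 = 1.6
t = 1 is in the acceleration phase (t <= T/2).
p = p0 + 0.5*a*t^2 = 1.4 + 0.5*1.6*1^2
= 2.2


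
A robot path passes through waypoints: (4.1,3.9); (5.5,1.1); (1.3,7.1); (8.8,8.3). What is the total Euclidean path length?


Segment lengths:
  seg1 = sqrt((1.4)^2 + (-2.8)^2) = 3.1305
  seg2 = sqrt((-4.2)^2 + (6.0)^2) = 7.3239
  seg3 = sqrt((7.5)^2 + (1.2)^2) = 7.5954
Total = 18.0498


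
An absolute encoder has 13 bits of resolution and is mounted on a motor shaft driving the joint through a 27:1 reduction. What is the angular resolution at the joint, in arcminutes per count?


counts = 2^13 = 8192
effective counts at joint = 8192 * 27 = 221184
resolution = 360*60 / 221184
= 0.0977 arcmin/count


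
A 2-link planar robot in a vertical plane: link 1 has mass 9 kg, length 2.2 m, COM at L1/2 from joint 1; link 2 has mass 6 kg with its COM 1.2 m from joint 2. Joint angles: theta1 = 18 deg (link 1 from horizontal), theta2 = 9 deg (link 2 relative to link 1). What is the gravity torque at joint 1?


Horizontal distance from joint 1 to link-1 COM:
  x_c1 = (L1/2)*cos(t1) = 1.1 * 0.9511 = 1.0462 m
Horizontal distance from joint 1 to link-2 COM:
  x_c2 = L1*cos(t1) + Lc2*cos(t1+t2)
       = 2.2*0.9511 + 1.2*0.891 = 3.1615 m
tau1 = m1*g*x_c1 + m2*g*x_c2
     = 9*9.81*1.0462 + 6*9.81*3.1615
     = 92.3657 + 186.0878
     = 278.4534 Nm


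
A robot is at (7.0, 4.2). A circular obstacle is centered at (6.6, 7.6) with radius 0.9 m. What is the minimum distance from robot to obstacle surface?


center_dist = sqrt((7.0-6.6)^2 + (4.2-7.6)^2)
= sqrt(0.16 + 11.56)
= 3.4234
min_dist = center_dist - radius = 3.4234 - 0.9 = 2.5234 m


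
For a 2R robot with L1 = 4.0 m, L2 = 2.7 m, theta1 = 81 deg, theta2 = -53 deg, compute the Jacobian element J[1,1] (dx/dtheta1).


J[1,1] = -L1*sin(t1) - L2*sin(t1+t2)
= -4.0*sin(81) - 2.7*sin(28)
= -5.2183


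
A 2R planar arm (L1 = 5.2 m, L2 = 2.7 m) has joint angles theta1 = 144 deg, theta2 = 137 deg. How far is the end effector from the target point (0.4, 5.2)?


End effector via forward kinematics:
x = L1*cos(t1) + L2*cos(t1+t2) = -3.6917
y = L1*sin(t1) + L2*sin(t1+t2) = 0.4061
Distance to target:
d = sqrt((0.4 - -3.6917)^2 + (5.2 - 0.4061)^2)
= sqrt(16.742 + 22.9816)
= 6.3027 m


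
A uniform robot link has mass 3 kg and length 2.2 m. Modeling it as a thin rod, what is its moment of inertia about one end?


I = (1/3) * m * L^2
= (1/3) * 3 * 2.2^2
= 0.333333 * 3 * 4.84
= 4.84 kg*m^2


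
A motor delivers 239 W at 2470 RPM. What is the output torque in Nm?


omega = 2470 * 2*pi/60 = 258.6578 rad/s
tau = P / omega = 239 / 258.6578
= 0.924 Nm


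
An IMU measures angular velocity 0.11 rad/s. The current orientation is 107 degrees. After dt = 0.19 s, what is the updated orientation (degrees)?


delta_theta = w * dt = 0.11 * 0.19 = 0.0209 rad
= 1.1975 deg
theta_new = 107 + 1.1975 = 108.1975 deg


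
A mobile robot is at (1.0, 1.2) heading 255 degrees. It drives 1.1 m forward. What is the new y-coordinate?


y_new = y0 + d*sin(theta)
= 1.2 + 1.1*sin(255)
= 1.2 + -1.0625
= 0.1375


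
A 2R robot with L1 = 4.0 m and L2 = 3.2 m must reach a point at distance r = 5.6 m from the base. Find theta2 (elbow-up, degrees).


cos(theta2) = (r^2 - L1^2 - L2^2) / (2*L1*L2)
cos(theta2) = (31.36 - 16.0 - 10.24) / 25.6
cos(theta2) = 0.2
theta2 = 78.463 degrees


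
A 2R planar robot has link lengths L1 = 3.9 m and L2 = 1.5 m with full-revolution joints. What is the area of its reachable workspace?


r_max = L1 + L2 = 5.4 m
r_min = |L1 - L2| = 2.4 m
Area = pi*(r_max^2 - r_min^2)
= pi*(29.16 - 5.76)
= pi * 23.4
= 73.5133 m^2


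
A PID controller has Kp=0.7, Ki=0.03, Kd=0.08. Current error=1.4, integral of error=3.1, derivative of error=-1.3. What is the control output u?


u = Kp*e + Ki*int(e) + Kd*de/dt
= 0.7*1.4 + 0.03*3.1 + 0.08*(-1.3)
= 0.98 + 0.093 + -0.104
= 0.969


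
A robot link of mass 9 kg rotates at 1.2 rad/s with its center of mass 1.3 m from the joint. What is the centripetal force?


F = m * omega^2 * r
= 9 * 1.2^2 * 1.3
= 9 * 1.44 * 1.3
= 16.848 N


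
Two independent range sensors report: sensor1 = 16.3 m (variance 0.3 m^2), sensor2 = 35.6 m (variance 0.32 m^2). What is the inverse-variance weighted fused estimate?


w1 = (1/var1) / (1/var1 + 1/var2)
   = 3.3333 / (3.3333 + 3.125) = 0.5161
w2 = 1 - w1 = 0.4839
fused = w1*s1 + w2*s2 = 8.4129 + 17.2258
= 25.6387 m


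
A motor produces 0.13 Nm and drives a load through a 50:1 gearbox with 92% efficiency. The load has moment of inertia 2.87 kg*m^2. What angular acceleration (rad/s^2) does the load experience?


tau_out = tau_motor * N * eta
= 0.13 * 50 * 0.92 = 5.98 Nm
alpha = tau_out / I = 5.98 / 2.87
= 2.0836 rad/s^2


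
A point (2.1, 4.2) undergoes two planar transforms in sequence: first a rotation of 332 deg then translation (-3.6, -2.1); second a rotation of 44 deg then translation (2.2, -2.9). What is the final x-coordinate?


After transform 1:
x1 = cos(332)*2.1 - sin(332)*4.2 + -3.6 = 0.226
y1 = sin(332)*2.1 + cos(332)*4.2 + -2.1 = 0.6225
After transform 2:
x2 = cos(44)*0.226 - sin(44)*0.6225 + 2.2
= 1.9301


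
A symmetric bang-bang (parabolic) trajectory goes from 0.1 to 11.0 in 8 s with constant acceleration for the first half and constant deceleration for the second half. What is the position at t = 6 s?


Symmetric rest-to-rest: each phase covers (pf-p0)/2 in time T/2. 0.5*a*(T/2)^2 = (pf-p0)/2 => a = 4*(pf-p0)/T^2
a = 4*(11.0-0.1)/8^2 = 0.6813
t = 6 is in the deceleration phase (t > T/2).
p = pf - 0.5*a*(T-t)^2 = 11.0 - 0.5*0.6813*2^2
= 9.6375


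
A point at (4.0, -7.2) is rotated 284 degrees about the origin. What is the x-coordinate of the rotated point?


x' = x*cos(theta) - y*sin(theta)
cos(284 deg) = 0.2419, sin(284 deg) = -0.9703
x' = 4.0 * 0.2419 - -7.2 * -0.9703
= 0.9677 - 6.9861
= -6.0184


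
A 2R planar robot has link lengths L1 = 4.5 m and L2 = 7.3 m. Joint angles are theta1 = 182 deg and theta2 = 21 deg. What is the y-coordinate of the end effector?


Convert angles to radians: theta1 = 3.1765, theta2 = 0.3665
y = L1*sin(theta1) + L2*sin(theta1+theta2)
y = -0.157 + -2.8523
y = -3.0094


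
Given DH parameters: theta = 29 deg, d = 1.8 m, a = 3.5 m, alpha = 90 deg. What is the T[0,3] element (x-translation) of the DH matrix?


T[0,3] = a * cos(theta)
= 3.5 * cos(29 deg)
= 3.5 * 0.8746
= 3.0612


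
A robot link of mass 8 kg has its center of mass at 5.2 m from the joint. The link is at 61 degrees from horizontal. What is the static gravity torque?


tau = m*g*L*cos(angle)
= 8 * 9.81 * 5.2 * cos(61 deg)
= 8 * 9.81 * 5.2 * 0.4848
= 197.8489 Nm


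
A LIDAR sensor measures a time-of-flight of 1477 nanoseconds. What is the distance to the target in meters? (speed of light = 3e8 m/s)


tof = 1477 ns = 1.477e-06 s
dist = c * tof / 2
= 3e8 * 1.477e-06 / 2
= 221.55 m


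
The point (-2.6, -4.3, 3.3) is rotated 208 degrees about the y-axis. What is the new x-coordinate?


Rotation about y-axis: x' = x*cos(theta) + z*sin(theta)
= -2.6 * -0.8829 + 3.3 * -0.4695
= 0.7464


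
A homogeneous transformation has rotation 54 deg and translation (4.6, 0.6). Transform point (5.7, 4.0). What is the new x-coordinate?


x' = cos(theta)*px - sin(theta)*py + tx
= 0.5878*5.7 - 0.809*4.0 + 4.6
= 4.7143


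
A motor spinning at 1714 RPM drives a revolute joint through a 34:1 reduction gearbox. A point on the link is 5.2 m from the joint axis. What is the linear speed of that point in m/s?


omega_motor = 1714 * 2*pi/60 = 179.4897 rad/s
omega_joint = omega_motor / 34 = 5.2791 rad/s
v = omega_joint * r = 5.2791 * 5.2
= 27.4514 m/s


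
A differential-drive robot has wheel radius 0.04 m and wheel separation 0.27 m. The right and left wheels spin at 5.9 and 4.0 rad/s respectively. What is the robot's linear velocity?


vR = r*wR = 0.04*5.9 = 0.236 m/s
vL = r*wL = 0.04*4.0 = 0.16 m/s
v = (vR+vL)/2 = 0.198 m/s
omega = (vR-vL)/L = 0.2815 rad/s
linear velocity = 0.198 m/s


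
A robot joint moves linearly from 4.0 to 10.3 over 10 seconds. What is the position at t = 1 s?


s = t/T = 1/10 = 0.1
p(t) = p0 + (pf-p0)*s
= 4.0 + (10.3 - 4.0) * 0.1
= 4.63


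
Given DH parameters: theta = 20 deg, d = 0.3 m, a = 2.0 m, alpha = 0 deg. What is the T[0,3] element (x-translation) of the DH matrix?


T[0,3] = a * cos(theta)
= 2.0 * cos(20 deg)
= 2.0 * 0.9397
= 1.8794


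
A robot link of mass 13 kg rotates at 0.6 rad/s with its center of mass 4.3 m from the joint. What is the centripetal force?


F = m * omega^2 * r
= 13 * 0.6^2 * 4.3
= 13 * 0.36 * 4.3
= 20.124 N


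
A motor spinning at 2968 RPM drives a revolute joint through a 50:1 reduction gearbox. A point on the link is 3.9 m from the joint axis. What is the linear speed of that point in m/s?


omega_motor = 2968 * 2*pi/60 = 310.8082 rad/s
omega_joint = omega_motor / 50 = 6.2162 rad/s
v = omega_joint * r = 6.2162 * 3.9
= 24.243 m/s


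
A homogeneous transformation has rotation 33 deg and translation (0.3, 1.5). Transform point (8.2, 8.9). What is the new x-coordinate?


x' = cos(theta)*px - sin(theta)*py + tx
= 0.8387*8.2 - 0.5446*8.9 + 0.3
= 2.3298


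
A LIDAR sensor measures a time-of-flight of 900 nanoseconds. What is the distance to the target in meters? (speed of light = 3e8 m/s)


tof = 900 ns = 9e-07 s
dist = c * tof / 2
= 3e8 * 9e-07 / 2
= 135.0 m


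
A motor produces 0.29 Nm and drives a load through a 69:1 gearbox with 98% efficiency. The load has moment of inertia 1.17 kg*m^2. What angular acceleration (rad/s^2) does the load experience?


tau_out = tau_motor * N * eta
= 0.29 * 69 * 0.98 = 19.6098 Nm
alpha = tau_out / I = 19.6098 / 1.17
= 16.7605 rad/s^2


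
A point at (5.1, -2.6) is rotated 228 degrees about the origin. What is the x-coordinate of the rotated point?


x' = x*cos(theta) - y*sin(theta)
cos(228 deg) = -0.6691, sin(228 deg) = -0.7431
x' = 5.1 * -0.6691 - -2.6 * -0.7431
= -3.4126 - 1.9322
= -5.3447


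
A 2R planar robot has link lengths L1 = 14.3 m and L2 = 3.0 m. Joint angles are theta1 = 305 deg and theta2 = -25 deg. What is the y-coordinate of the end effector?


Convert angles to radians: theta1 = 5.3233, theta2 = -0.4363
y = L1*sin(theta1) + L2*sin(theta1+theta2)
y = -11.7139 + -2.9544
y = -14.6683


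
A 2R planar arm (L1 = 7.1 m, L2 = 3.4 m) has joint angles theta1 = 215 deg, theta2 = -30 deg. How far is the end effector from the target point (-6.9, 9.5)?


End effector via forward kinematics:
x = L1*cos(t1) + L2*cos(t1+t2) = -9.203
y = L1*sin(t1) + L2*sin(t1+t2) = -4.3687
Distance to target:
d = sqrt((-6.9 - -9.203)^2 + (9.5 - -4.3687)^2)
= sqrt(5.304 + 192.3415)
= 14.0586 m


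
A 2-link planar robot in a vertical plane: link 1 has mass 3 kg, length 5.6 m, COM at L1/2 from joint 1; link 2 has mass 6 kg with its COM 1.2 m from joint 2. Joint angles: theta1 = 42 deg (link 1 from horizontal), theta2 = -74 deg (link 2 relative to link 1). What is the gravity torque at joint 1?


Horizontal distance from joint 1 to link-1 COM:
  x_c1 = (L1/2)*cos(t1) = 2.8 * 0.7431 = 2.0808 m
Horizontal distance from joint 1 to link-2 COM:
  x_c2 = L1*cos(t1) + Lc2*cos(t1+t2)
       = 5.6*0.7431 + 1.2*0.848 = 5.1793 m
tau1 = m1*g*x_c1 + m2*g*x_c2
     = 3*9.81*2.0808 + 6*9.81*5.1793
     = 61.2381 + 304.8518
     = 366.0899 Nm


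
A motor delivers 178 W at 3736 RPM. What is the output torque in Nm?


omega = 3736 * 2*pi/60 = 391.233 rad/s
tau = P / omega = 178 / 391.233
= 0.455 Nm


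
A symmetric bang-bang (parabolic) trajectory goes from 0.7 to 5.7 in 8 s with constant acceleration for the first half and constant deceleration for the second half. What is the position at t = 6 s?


Symmetric rest-to-rest: each phase covers (pf-p0)/2 in time T/2. 0.5*a*(T/2)^2 = (pf-p0)/2 => a = 4*(pf-p0)/T^2
a = 4*(5.7-0.7)/8^2 = 0.3125
t = 6 is in the deceleration phase (t > T/2).
p = pf - 0.5*a*(T-t)^2 = 5.7 - 0.5*0.3125*2^2
= 5.075


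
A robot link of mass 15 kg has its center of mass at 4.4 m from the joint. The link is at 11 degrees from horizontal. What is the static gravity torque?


tau = m*g*L*cos(angle)
= 15 * 9.81 * 4.4 * cos(11 deg)
= 15 * 9.81 * 4.4 * 0.9816
= 635.5643 Nm


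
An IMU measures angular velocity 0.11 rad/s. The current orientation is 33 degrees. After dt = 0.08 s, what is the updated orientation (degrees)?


delta_theta = w * dt = 0.11 * 0.08 = 0.0088 rad
= 0.5042 deg
theta_new = 33 + 0.5042 = 33.5042 deg


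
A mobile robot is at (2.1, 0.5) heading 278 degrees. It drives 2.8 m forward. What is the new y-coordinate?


y_new = y0 + d*sin(theta)
= 0.5 + 2.8*sin(278)
= 0.5 + -2.7728
= -2.2728


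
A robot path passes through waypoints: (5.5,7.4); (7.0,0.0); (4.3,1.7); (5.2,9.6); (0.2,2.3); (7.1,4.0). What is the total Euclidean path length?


Segment lengths:
  seg1 = sqrt((1.5)^2 + (-7.4)^2) = 7.5505
  seg2 = sqrt((-2.7)^2 + (1.7)^2) = 3.1906
  seg3 = sqrt((0.9)^2 + (7.9)^2) = 7.9511
  seg4 = sqrt((-5.0)^2 + (-7.3)^2) = 8.8482
  seg5 = sqrt((6.9)^2 + (1.7)^2) = 7.1063
Total = 34.6467


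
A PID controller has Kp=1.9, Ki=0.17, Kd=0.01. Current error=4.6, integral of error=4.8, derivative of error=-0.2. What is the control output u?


u = Kp*e + Ki*int(e) + Kd*de/dt
= 1.9*4.6 + 0.17*4.8 + 0.01*(-0.2)
= 8.74 + 0.816 + -0.002
= 9.554


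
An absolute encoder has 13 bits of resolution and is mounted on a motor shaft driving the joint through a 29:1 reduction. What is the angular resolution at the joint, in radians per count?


counts = 2^13 = 8192
effective counts at joint = 8192 * 29 = 237568
resolution = 2*pi / 237568
= 2.6448e-05 rad/count


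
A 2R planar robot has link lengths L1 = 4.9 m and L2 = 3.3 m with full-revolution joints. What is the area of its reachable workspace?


r_max = L1 + L2 = 8.2 m
r_min = |L1 - L2| = 1.6 m
Area = pi*(r_max^2 - r_min^2)
= pi*(67.24 - 2.56)
= pi * 64.68
= 203.1982 m^2


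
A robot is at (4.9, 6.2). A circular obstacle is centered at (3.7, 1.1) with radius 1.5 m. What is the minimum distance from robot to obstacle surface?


center_dist = sqrt((4.9-3.7)^2 + (6.2-1.1)^2)
= sqrt(1.44 + 26.01)
= 5.2393
min_dist = center_dist - radius = 5.2393 - 1.5 = 3.7393 m


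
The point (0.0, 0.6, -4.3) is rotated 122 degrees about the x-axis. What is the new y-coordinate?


Rotation about x-axis: y' = y*cos(theta) - z*sin(theta)
= 0.6 * -0.5299 - -4.3 * 0.848
= 3.3287


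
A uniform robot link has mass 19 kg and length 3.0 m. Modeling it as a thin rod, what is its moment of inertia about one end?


I = (1/3) * m * L^2
= (1/3) * 19 * 3.0^2
= 0.333333 * 19 * 9.0
= 57.0 kg*m^2


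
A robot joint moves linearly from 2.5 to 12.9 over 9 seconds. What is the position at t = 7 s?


s = t/T = 7/9 = 0.7778
p(t) = p0 + (pf-p0)*s
= 2.5 + (12.9 - 2.5) * 0.7778
= 10.5889


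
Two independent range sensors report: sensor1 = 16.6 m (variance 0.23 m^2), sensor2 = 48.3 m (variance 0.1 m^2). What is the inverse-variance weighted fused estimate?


w1 = (1/var1) / (1/var1 + 1/var2)
   = 4.3478 / (4.3478 + 10.0) = 0.303
w2 = 1 - w1 = 0.697
fused = w1*s1 + w2*s2 = 5.0303 + 33.6636
= 38.6939 m


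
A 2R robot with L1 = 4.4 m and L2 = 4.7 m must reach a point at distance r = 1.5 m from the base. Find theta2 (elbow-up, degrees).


cos(theta2) = (r^2 - L1^2 - L2^2) / (2*L1*L2)
cos(theta2) = (2.25 - 19.36 - 22.09) / 41.36
cos(theta2) = -0.947776
theta2 = 161.4013 degrees


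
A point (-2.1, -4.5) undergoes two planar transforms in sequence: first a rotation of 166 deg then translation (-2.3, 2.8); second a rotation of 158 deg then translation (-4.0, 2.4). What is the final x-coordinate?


After transform 1:
x1 = cos(166)*-2.1 - sin(166)*-4.5 + -2.3 = 0.8263
y1 = sin(166)*-2.1 + cos(166)*-4.5 + 2.8 = 6.6583
After transform 2:
x2 = cos(158)*0.8263 - sin(158)*6.6583 + -4.0
= -7.2603


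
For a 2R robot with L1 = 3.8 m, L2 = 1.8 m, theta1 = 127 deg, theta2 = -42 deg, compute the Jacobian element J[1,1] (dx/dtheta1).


J[1,1] = -L1*sin(t1) - L2*sin(t1+t2)
= -3.8*sin(127) - 1.8*sin(85)
= -4.828


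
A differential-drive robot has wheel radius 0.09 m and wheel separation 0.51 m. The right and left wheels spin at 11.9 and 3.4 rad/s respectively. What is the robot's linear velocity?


vR = r*wR = 0.09*11.9 = 1.071 m/s
vL = r*wL = 0.09*3.4 = 0.306 m/s
v = (vR+vL)/2 = 0.6885 m/s
omega = (vR-vL)/L = 1.5 rad/s
linear velocity = 0.6885 m/s


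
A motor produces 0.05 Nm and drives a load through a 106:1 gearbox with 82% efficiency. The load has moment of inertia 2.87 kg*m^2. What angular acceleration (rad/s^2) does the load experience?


tau_out = tau_motor * N * eta
= 0.05 * 106 * 0.82 = 4.346 Nm
alpha = tau_out / I = 4.346 / 2.87
= 1.5143 rad/s^2


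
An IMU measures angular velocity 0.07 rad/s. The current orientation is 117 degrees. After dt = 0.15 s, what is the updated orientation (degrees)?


delta_theta = w * dt = 0.07 * 0.15 = 0.0105 rad
= 0.6016 deg
theta_new = 117 + 0.6016 = 117.6016 deg


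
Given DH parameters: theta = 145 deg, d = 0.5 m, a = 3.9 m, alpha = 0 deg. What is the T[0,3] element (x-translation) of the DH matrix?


T[0,3] = a * cos(theta)
= 3.9 * cos(145 deg)
= 3.9 * -0.8192
= -3.1947


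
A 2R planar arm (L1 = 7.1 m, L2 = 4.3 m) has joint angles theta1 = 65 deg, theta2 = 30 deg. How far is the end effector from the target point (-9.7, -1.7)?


End effector via forward kinematics:
x = L1*cos(t1) + L2*cos(t1+t2) = 2.6258
y = L1*sin(t1) + L2*sin(t1+t2) = 10.7184
Distance to target:
d = sqrt((-9.7 - 2.6258)^2 + (-1.7 - 10.7184)^2)
= sqrt(151.9258 + 154.2172)
= 17.4969 m


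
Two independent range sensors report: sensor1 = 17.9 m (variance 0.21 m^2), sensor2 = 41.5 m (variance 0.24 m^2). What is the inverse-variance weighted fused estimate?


w1 = (1/var1) / (1/var1 + 1/var2)
   = 4.7619 / (4.7619 + 4.1667) = 0.5333
w2 = 1 - w1 = 0.4667
fused = w1*s1 + w2*s2 = 9.5467 + 19.3667
= 28.9133 m
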